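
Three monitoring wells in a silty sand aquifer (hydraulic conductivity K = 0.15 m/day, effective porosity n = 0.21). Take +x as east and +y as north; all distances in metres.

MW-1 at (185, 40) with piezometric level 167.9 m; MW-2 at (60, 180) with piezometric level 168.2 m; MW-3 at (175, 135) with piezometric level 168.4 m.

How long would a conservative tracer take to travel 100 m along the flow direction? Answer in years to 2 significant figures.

55 years

With h = a·x + b·y + c and MW-1 as origin, the differences give:
  (-125)·a + 140·b = +0.3
  (-10)·a + 95·b = +0.5
Eliminate b (×95 and ×140, subtract): -10475·a = -41.50 → a = ∂h/∂x = +0.003962
Back-substitute: b = ∂h/∂y = +0.005680.
|∇h| = √(0.003962² + 0.005680²) = 0.006925
Seepage velocity v = K·i/n = 0.15 × 0.006925 / 0.21 = 0.004946 m/day.
t = 100 / 0.004946 = 2.022e+04 days = 55.4 years.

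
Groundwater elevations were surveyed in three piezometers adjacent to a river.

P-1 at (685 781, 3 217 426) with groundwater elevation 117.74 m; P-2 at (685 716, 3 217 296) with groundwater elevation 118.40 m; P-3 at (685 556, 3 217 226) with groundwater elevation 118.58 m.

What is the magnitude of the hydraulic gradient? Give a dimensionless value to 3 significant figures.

With h = a·x + b·y + c and P-1 as origin, the differences give:
  (-65)·a + (-130)·b = +0.66
  (-225)·a + (-200)·b = +0.84
Eliminate b (×(-200) and ×(-130), subtract): -16250·a = -22.800 → a = ∂h/∂x = +0.001403
Back-substitute: b = ∂h/∂y = -0.005778.
|∇h| = √(0.001403² + -0.005778²) = 0.005946

0.00595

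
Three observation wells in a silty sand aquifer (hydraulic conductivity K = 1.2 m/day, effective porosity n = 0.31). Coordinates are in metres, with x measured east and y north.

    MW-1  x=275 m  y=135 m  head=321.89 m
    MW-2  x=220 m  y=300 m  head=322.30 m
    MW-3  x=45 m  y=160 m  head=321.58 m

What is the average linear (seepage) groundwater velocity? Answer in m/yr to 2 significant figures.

With h = a·x + b·y + c and MW-1 as origin, the differences give:
  (-55)·a + 165·b = +0.41
  (-230)·a + 25·b = -0.31
Eliminate b (×25 and ×165, subtract): 36575·a = 61.400 → a = ∂h/∂x = +0.001679
Back-substitute: b = ∂h/∂y = +0.003044.
|∇h| = √(0.001679² + 0.003044²) = 0.003476
Seepage velocity v = K·i/n = 1.2 × 0.003476 / 0.31 = 0.01346 m/day = 4.916 m/yr.

4.9 m/yr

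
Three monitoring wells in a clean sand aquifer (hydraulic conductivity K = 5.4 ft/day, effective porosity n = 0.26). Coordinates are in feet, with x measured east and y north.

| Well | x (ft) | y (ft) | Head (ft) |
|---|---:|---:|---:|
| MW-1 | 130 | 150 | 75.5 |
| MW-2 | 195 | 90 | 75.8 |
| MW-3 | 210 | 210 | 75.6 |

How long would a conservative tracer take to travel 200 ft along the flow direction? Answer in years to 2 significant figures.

7.7 years

Three-point gradient (reference MW-1): Δ to MW-2 = (65, -60, +0.3), Δ to MW-3 = (80, 60, +0.1).
∂h/∂x = +0.002759, ∂h/∂y = -0.002011 (det = 8700).
|∇h| = √(0.002759² + -0.002011²) = 0.003414
Seepage velocity v = K·i/n = 5.4 × 0.003414 / 0.26 = 0.07091 ft/day.
t = 200 / 0.07091 = 2820 days = 7.72 years.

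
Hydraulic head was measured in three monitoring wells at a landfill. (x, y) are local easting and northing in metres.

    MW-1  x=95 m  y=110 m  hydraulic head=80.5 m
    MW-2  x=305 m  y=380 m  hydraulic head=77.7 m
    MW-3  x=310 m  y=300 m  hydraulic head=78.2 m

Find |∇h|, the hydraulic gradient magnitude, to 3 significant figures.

Taking MW-1 as reference: MW-2−MW-1 = (210, 270, -2.8); MW-3−MW-1 = (215, 190, -2.3).
Determinant of the coordinate differences = 210·190 − 215·270 = -18150.
∂h/∂x = [(-2.8)·190 − (-2.3)·270] / -18150 = -0.004904
∂h/∂y = [210·(-2.3) − 215·(-2.8)] / -18150 = -0.006556
|∇h| = √(-0.004904² + -0.006556²) = 0.008187

0.00819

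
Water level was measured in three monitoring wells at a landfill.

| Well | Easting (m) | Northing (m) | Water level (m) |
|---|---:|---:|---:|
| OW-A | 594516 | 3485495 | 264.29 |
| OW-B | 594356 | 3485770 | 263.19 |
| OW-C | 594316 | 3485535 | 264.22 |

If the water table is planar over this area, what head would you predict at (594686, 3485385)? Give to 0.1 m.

264.7 m

With h = a·x + b·y + c and OW-A as origin, the differences give:
  (-160)·a + 275·b = -1.10
  (-200)·a + 40·b = -0.07
Eliminate b (×40 and ×275, subtract): 48600·a = -24.750 → a = ∂h/∂x = -0.0005093
Back-substitute: b = ∂h/∂y = -0.004296.
h(594686, 3485385) = 264.29 + (-0.0005093)·(170) + (-0.004296)·(-110) = 264.29 -0.087 +0.473 = 264.676 m.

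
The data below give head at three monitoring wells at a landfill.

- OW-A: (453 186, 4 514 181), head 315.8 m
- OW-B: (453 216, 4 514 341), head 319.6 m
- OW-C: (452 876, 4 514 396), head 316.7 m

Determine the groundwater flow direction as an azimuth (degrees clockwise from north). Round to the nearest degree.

With h = a·x + b·y + c and OW-A as origin, the differences give:
  30·a + 160·b = +3.8
  (-310)·a + 215·b = +0.9
Eliminate b (×215 and ×160, subtract): 56050·a = 673.00 → a = ∂h/∂x = +0.01201
Back-substitute: b = ∂h/∂y = +0.02150.
Flow direction (−∇h) has components (-0.01201 E, -0.02150 N).
Azimuth = atan2(E, N) = atan2(-0.01201, -0.02150) = 209.2° ≈ 209°.

209°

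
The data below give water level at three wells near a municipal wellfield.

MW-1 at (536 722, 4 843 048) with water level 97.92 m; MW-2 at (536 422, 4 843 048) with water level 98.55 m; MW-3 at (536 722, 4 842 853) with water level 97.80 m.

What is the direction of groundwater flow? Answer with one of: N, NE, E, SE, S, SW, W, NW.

∂h/∂x = (98.55 − 97.92) / (536422 − 536722) = -0.002100
∂h/∂y = (97.80 − 97.92) / (4842853 − 4843048) = +0.0006154
Flow = −∇h = (+0.002100 east, -0.0006154 north), which points east.

E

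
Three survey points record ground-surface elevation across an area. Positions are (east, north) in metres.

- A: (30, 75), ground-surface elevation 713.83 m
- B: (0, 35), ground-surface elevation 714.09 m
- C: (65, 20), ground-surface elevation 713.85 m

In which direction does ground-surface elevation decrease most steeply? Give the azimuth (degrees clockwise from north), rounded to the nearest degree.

054°

Taking A as reference: B−A = (-30, -40, +0.26); C−A = (35, -55, +0.02).
Determinant of the coordinate differences = (-30)·(-55) − 35·(-40) = 3050.
∂z/∂x = [(+0.26)·(-55) − (+0.02)·(-40)] / 3050 = -0.004426
∂z/∂y = [(-30)·(+0.02) − 35·(+0.26)] / 3050 = -0.003180
Steepest decrease is along −∇f: components (+0.004426 E, +0.003180 N).
Azimuth = atan2(+0.004426, +0.003180) = 54.3° ≈ 054°.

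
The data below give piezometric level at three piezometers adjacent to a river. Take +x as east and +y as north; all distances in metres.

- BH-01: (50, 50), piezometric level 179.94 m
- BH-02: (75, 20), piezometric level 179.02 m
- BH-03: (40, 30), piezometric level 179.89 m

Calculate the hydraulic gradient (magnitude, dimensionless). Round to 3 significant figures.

0.0248

Differences from BH-01: to BH-02 (Δx, Δy, Δh) = (25, -30, -0.92); to BH-03 = (-10, -20, -0.05).
Determinant of the coordinate differences = 25·(-20) − (-10)·(-30) = -800.
∂h/∂x = [(-0.92)·(-20) − (-0.05)·(-30)] / -800 = -0.02112
∂h/∂y = [25·(-0.05) − (-10)·(-0.92)] / -800 = +0.01306
|∇h| = √(-0.02112² + 0.01306²) = 0.02483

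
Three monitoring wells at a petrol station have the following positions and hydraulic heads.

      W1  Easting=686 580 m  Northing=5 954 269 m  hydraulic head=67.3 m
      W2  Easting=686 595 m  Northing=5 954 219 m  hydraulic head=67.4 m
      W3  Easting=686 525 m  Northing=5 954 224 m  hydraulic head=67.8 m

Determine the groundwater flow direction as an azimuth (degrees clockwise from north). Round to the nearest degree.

058°

Three-point gradient (reference W1): Δ to W2 = (15, -50, +0.1), Δ to W3 = (-55, -45, +0.5).
∂h/∂x = -0.005985, ∂h/∂y = -0.003796 (det = -3425).
Flow direction (−∇h) has components (+0.005985 E, +0.003796 N).
Azimuth = atan2(E, N) = atan2(+0.005985, +0.003796) = 57.6° ≈ 058°.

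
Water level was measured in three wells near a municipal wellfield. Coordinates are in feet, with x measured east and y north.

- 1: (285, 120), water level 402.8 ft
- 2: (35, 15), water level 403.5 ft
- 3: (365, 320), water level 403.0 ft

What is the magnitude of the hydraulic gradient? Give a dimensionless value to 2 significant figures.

Differences from 1: to 2 (Δx, Δy, Δh) = (-250, -105, +0.7); to 3 = (80, 200, +0.2).
Solve a·Δx + b·Δy = Δh: det = (-250)·200 − 80·(-105) = -41600.
∂h/∂x = [(+0.7)·200 − (+0.2)·(-105)] / -41600 = -0.003870
∂h/∂y = [(-250)·(+0.2) − 80·(+0.7)] / -41600 = +0.002548
|∇h| = √(-0.003870² + 0.002548²) = 0.004633

0.0046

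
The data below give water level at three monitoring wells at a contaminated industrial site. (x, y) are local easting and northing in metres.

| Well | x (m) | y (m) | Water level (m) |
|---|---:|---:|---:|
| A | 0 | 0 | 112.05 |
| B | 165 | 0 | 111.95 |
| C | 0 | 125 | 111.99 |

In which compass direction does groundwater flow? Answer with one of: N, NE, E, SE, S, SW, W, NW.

NE

∂h/∂x = (111.95 − 112.05) / (165 − 0) = -0.0006061
∂h/∂y = (111.99 − 112.05) / (125 − 0) = -0.0004800
Flow = −∇h = (+0.0006061 east, +0.0004800 north), which points northeast.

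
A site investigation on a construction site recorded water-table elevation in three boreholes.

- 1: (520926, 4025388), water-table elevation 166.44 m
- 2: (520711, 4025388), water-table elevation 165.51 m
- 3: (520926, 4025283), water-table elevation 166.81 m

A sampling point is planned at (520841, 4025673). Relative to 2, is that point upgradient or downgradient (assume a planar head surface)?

∂h/∂x = (165.51 − 166.44) / (520711 − 520926) = +0.004326
∂h/∂y = (166.81 − 166.44) / (4025283 − 4025388) = -0.003524
Head at (520841, 4025673) = 166.44 + (+0.004326)·(-85) + (-0.003524)·(285) = 165.07 m.
That is lower than the 165.51 m at 2, so the point is downgradient.

downgradient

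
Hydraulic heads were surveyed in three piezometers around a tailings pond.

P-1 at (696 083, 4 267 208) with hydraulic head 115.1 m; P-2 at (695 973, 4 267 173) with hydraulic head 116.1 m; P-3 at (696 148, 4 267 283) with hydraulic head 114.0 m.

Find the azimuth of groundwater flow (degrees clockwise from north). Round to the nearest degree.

033°

Taking P-1 as reference: P-2−P-1 = (-110, -35, +1.0); P-3−P-1 = (65, 75, -1.1).
Determinant of the coordinate differences = (-110)·75 − 65·(-35) = -5975.
∂h/∂x = [(+1.0)·75 − (-1.1)·(-35)] / -5975 = -0.006109
∂h/∂y = [(-110)·(-1.1) − 65·(+1.0)] / -5975 = -0.009372
Flow direction (−∇h) has components (+0.006109 E, +0.009372 N).
Azimuth = atan2(E, N) = atan2(+0.006109, +0.009372) = 33.1° ≈ 033°.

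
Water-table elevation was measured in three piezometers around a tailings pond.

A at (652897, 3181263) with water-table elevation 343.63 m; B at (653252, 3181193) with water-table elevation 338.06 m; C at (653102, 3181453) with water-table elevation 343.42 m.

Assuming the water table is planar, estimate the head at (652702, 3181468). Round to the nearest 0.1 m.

Differences from A: to B (Δx, Δy, Δh) = (355, -70, -5.57); to C = (205, 190, -0.21).
Solve a·Δx + b·Δy = Δh: det = 355·190 − 205·(-70) = 81800.
∂h/∂x = [(-5.57)·190 − (-0.21)·(-70)] / 81800 = -0.01312
∂h/∂y = [355·(-0.21) − 205·(-5.57)] / 81800 = +0.01305
h(652702, 3181468) = 343.63 + (-0.01312)·(-195) + (+0.01305)·(205) = 343.63 +2.558 +2.675 = 348.863 m.

348.9 m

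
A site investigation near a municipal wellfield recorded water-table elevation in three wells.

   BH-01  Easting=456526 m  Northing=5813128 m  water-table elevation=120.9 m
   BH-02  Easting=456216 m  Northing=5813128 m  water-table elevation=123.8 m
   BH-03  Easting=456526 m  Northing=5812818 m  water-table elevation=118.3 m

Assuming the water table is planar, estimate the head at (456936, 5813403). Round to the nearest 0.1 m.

119.4 m

∂h/∂x = (123.8 − 120.9) / (456216 − 456526) = -0.009355
∂h/∂y = (118.3 − 120.9) / (5812818 − 5813128) = +0.008387
h(456936, 5813403) = 120.9 + (-0.009355)·(410) + (+0.008387)·(275) = 120.9 -3.835 +2.306 = 119.371 m.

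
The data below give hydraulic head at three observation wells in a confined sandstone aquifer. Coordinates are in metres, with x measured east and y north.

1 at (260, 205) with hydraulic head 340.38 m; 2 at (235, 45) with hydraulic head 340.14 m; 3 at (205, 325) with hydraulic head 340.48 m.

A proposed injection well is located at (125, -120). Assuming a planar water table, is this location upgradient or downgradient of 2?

downgradient

With h = a·x + b·y + c and 1 as origin, the differences give:
  (-25)·a + (-160)·b = -0.24
  (-55)·a + 120·b = +0.10
Eliminate b (×120 and ×(-160), subtract): -11800·a = -12.800 → a = ∂h/∂x = +0.001085
Back-substitute: b = ∂h/∂y = +0.001331.
Head at (125, -120) = 340.38 + (+0.001085)·(-135) + (+0.001331)·(-325) = 339.80 m.
That is lower than the 340.14 m at 2, so the point is downgradient.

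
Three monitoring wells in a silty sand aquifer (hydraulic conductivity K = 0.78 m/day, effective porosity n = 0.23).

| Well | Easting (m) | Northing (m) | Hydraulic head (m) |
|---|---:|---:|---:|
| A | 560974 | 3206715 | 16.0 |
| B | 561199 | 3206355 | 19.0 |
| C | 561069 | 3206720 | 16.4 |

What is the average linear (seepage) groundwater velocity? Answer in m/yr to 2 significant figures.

Three-point gradient (reference A): Δ to B = (225, -360, +3.0), Δ to C = (95, 5, +0.4).
∂h/∂x = +0.004501, ∂h/∂y = -0.005520 (det = 35325).
|∇h| = √(0.004501² + -0.005520²) = 0.007122
Seepage velocity v = K·i/n = 0.78 × 0.007122 / 0.23 = 0.02415 m/day = 8.821 m/yr.

8.8 m/yr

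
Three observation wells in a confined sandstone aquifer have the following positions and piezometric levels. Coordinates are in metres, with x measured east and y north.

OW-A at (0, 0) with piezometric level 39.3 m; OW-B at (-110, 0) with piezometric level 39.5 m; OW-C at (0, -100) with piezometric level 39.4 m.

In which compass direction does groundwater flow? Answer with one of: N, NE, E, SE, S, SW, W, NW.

NE

∂h/∂x = (39.5 − 39.3) / (-110 − 0) = -0.001818
∂h/∂y = (39.4 − 39.3) / (-100 − 0) = -0.001000
Flow = −∇h = (+0.001818 east, +0.001000 north), which points northeast.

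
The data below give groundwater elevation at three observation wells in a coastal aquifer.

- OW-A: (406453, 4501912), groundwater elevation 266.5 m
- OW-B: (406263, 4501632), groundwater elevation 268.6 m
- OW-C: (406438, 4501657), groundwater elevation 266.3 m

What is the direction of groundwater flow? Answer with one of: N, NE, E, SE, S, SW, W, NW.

E

Taking OW-A as reference: OW-B−OW-A = (-190, -280, +2.1); OW-C−OW-A = (-15, -255, -0.2).
Solve a·Δx + b·Δy = Δh: det = (-190)·(-255) − (-15)·(-280) = 44250.
∂h/∂x = [(+2.1)·(-255) − (-0.2)·(-280)] / 44250 = -0.01337
∂h/∂y = [(-190)·(-0.2) − (-15)·(+2.1)] / 44250 = +0.001571
Flow = −∇h = (+0.01337 east, -0.001571 north), which points east.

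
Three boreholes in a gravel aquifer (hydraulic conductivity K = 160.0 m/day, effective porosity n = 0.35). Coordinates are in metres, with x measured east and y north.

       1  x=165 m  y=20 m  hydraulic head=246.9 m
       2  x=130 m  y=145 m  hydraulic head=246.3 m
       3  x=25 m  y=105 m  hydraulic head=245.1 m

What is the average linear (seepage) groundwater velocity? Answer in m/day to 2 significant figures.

With h = a·x + b·y + c and 1 as origin, the differences give:
  (-35)·a + 125·b = -0.6
  (-140)·a + 85·b = -1.8
Eliminate b (×85 and ×125, subtract): 14525·a = 174.00 → a = ∂h/∂x = +0.01198
Back-substitute: b = ∂h/∂y = -0.001446.
|∇h| = √(0.01198² + -0.001446²) = 0.01207
Seepage velocity v = K·i/n = 160.0 × 0.01207 / 0.35 = 5.518 m/day.

5.5 m/day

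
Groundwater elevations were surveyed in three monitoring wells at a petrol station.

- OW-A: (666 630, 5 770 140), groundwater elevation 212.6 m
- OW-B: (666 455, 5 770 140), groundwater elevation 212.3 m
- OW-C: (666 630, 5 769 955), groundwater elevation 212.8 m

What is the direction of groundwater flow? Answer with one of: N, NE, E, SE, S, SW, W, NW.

∂h/∂x = (212.3 − 212.6) / (666455 − 666630) = +0.001714
∂h/∂y = (212.8 − 212.6) / (5769955 − 5770140) = -0.001081
Flow = −∇h = (-0.001714 east, +0.001081 north), which points northwest.

NW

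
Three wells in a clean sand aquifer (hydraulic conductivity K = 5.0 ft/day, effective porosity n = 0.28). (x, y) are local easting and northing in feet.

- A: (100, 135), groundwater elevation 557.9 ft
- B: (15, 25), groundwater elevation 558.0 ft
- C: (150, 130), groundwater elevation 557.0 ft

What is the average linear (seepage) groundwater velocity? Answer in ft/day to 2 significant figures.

0.37 ft/day

Differences from A: to B (Δx, Δy, Δh) = (-85, -110, +0.1); to C = (50, -5, -0.9).
Determinant of the coordinate differences = (-85)·(-5) − 50·(-110) = 5925.
∂h/∂x = [(+0.1)·(-5) − (-0.9)·(-110)] / 5925 = -0.01679
∂h/∂y = [(-85)·(-0.9) − 50·(+0.1)] / 5925 = +0.01207
|∇h| = √(-0.01679² + 0.01207²) = 0.02068
Seepage velocity v = K·i/n = 5.0 × 0.02068 / 0.28 = 0.3693 ft/day.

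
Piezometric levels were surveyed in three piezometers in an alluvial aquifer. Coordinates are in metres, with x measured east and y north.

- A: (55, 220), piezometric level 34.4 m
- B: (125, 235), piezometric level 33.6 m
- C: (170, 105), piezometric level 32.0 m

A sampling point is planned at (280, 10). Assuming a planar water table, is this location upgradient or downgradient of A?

With h = a·x + b·y + c and A as origin, the differences give:
  70·a + 15·b = -0.8
  115·a + (-115)·b = -2.4
Eliminate b (×(-115) and ×15, subtract): -9775·a = 128.00 → a = ∂h/∂x = -0.01309
Back-substitute: b = ∂h/∂y = +0.007775.
Head at (280, 10) = 34.4 + (-0.01309)·(225) + (+0.007775)·(-210) = 29.82 m.
That is lower than the 34.4 m at A, so the point is downgradient.

downgradient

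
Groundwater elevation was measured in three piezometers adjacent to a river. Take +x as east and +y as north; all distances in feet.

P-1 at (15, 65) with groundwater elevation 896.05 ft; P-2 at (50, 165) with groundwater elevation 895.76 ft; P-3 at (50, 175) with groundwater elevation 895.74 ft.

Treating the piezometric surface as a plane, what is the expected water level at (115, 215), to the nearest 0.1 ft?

895.5 ft

With h = a·x + b·y + c and P-1 as origin, the differences give:
  35·a + 100·b = -0.29
  35·a + 110·b = -0.31
Eliminate b (×110 and ×100, subtract): 350·a = -0.900 → a = ∂h/∂x = -0.002571
Back-substitute: b = ∂h/∂y = -0.002000.
h(115, 215) = 896.05 + (-0.002571)·(100) + (-0.002000)·(150) = 896.05 -0.257 -0.300 = 895.493 ft.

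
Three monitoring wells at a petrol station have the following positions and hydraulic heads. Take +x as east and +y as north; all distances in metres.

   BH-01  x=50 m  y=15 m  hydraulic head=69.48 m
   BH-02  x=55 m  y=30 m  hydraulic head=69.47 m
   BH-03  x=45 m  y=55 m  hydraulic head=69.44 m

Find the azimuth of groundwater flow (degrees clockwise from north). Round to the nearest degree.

321°

With h = a·x + b·y + c and BH-01 as origin, the differences give:
  5·a + 15·b = -0.01
  (-5)·a + 40·b = -0.04
Eliminate b (×40 and ×15, subtract): 275·a = 0.200 → a = ∂h/∂x = +0.0007273
Back-substitute: b = ∂h/∂y = -0.0009091.
Flow direction (−∇h) has components (-0.0007273 E, +0.0009091 N).
Azimuth = atan2(E, N) = atan2(-0.0007273, +0.0009091) = 321.3° ≈ 321°.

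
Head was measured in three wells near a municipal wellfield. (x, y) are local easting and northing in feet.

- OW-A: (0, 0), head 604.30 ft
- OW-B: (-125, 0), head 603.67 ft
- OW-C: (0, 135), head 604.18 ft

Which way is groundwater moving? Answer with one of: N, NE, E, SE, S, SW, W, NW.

∂h/∂x = (603.67 − 604.30) / (-125 − 0) = +0.005040
∂h/∂y = (604.18 − 604.30) / (135 − 0) = -0.0008889
Flow = −∇h = (-0.005040 east, +0.0008889 north), which points west.

W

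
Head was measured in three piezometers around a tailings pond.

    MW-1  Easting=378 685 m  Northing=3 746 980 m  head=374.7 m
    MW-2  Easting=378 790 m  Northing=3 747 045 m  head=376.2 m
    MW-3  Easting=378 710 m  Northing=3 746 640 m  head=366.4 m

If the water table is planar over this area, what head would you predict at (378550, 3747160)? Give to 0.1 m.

Differences from MW-1: to MW-2 (Δx, Δy, Δh) = (105, 65, +1.5); to MW-3 = (25, -340, -8.3).
Determinant of the coordinate differences = 105·(-340) − 25·65 = -37325.
∂h/∂x = [(+1.5)·(-340) − (-8.3)·65] / -37325 = -0.0007904
∂h/∂y = [105·(-8.3) − 25·(+1.5)] / -37325 = +0.02435
h(378550, 3747160) = 374.7 + (-0.0007904)·(-135) + (+0.02435)·(180) = 374.7 +0.107 +4.384 = 379.190 m.

379.2 m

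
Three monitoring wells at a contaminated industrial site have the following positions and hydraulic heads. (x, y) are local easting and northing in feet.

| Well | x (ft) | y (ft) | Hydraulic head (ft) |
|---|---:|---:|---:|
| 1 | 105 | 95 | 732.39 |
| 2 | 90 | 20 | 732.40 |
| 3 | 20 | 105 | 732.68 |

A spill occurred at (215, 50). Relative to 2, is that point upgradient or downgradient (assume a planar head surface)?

Taking 1 as reference: 2−1 = (-15, -75, +0.01); 3−1 = (-85, 10, +0.29).
Determinant of the coordinate differences = (-15)·10 − (-85)·(-75) = -6525.
∂h/∂x = [(+0.01)·10 − (+0.29)·(-75)] / -6525 = -0.003349
∂h/∂y = [(-15)·(+0.29) − (-85)·(+0.01)] / -6525 = +0.0005364
Head at (215, 50) = 732.39 + (-0.003349)·(110) + (+0.0005364)·(-45) = 732.00 ft.
That is lower than the 732.40 ft at 2, so the point is downgradient.

downgradient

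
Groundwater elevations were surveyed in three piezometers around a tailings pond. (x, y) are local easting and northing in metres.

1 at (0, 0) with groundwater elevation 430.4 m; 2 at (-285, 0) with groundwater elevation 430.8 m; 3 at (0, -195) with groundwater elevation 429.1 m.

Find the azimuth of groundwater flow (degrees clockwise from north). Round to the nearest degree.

168°

∂h/∂x = (430.8 − 430.4) / (-285 − 0) = -0.001404
∂h/∂y = (429.1 − 430.4) / (-195 − 0) = +0.006667
Flow direction (−∇h) has components (+0.001404 E, -0.006667 N).
Azimuth = atan2(E, N) = atan2(+0.001404, -0.006667) = 168.1° ≈ 168°.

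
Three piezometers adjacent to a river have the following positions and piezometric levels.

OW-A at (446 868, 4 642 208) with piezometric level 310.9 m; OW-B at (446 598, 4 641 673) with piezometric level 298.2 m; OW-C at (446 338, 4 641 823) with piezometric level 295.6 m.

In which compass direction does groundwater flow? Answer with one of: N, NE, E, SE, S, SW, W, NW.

Differences from OW-A: to OW-B (Δx, Δy, Δh) = (-270, -535, -12.7); to OW-C = (-530, -385, -15.3).
Solve a·Δx + b·Δy = Δh: det = (-270)·(-385) − (-530)·(-535) = -179600.
∂h/∂x = [(-12.7)·(-385) − (-15.3)·(-535)] / -179600 = +0.01835
∂h/∂y = [(-270)·(-15.3) − (-530)·(-12.7)] / -179600 = +0.01448
Flow = −∇h = (-0.01835 east, -0.01448 north), which points southwest.

SW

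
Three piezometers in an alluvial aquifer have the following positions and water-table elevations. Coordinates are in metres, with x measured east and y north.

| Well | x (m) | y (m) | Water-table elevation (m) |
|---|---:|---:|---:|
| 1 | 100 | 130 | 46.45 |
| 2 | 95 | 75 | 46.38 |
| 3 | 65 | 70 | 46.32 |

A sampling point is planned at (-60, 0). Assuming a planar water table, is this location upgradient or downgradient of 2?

downgradient

With h = a·x + b·y + c and 1 as origin, the differences give:
  (-5)·a + (-55)·b = -0.07
  (-35)·a + (-60)·b = -0.13
Eliminate b (×(-60) and ×(-55), subtract): -1625·a = -2.950 → a = ∂h/∂x = +0.001815
Back-substitute: b = ∂h/∂y = +0.001108.
Head at (-60, 0) = 46.45 + (+0.001815)·(-160) + (+0.001108)·(-130) = 46.02 m.
That is lower than the 46.38 m at 2, so the point is downgradient.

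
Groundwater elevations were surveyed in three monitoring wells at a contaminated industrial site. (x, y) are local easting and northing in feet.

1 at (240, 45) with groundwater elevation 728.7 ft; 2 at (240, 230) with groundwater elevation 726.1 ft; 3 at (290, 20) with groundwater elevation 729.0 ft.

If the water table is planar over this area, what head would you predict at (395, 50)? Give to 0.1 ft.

728.5 ft

With h = a·x + b·y + c and 1 as origin, the differences give:
  0·a + 185·b = -2.6
  50·a + (-25)·b = +0.3
Eliminate b (×(-25) and ×185, subtract): -9250·a = 9.50 → a = ∂h/∂x = -0.001027
Back-substitute: b = ∂h/∂y = -0.01405.
h(395, 50) = 728.7 + (-0.001027)·(155) + (-0.01405)·(5) = 728.7 -0.159 -0.070 = 728.471 ft.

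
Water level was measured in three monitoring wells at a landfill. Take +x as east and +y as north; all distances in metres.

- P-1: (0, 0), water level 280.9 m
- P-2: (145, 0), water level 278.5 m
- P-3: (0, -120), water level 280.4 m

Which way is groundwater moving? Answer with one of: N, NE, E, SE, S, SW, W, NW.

∂h/∂x = (278.5 − 280.9) / (145 − 0) = -0.01655
∂h/∂y = (280.4 − 280.9) / (-120 − 0) = +0.004167
Flow = −∇h = (+0.01655 east, -0.004167 north), which points east.

E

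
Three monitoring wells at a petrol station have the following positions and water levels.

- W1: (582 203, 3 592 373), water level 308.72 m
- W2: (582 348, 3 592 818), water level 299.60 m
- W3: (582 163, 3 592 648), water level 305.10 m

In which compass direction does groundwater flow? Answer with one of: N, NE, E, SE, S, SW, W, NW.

With h = a·x + b·y + c and W1 as origin, the differences give:
  145·a + 445·b = -9.12
  (-40)·a + 275·b = -3.62
Eliminate b (×275 and ×445, subtract): 57675·a = -897.100 → a = ∂h/∂x = -0.01555
Back-substitute: b = ∂h/∂y = -0.01543.
Flow = −∇h = (+0.01555 east, +0.01543 north), which points northeast.

NE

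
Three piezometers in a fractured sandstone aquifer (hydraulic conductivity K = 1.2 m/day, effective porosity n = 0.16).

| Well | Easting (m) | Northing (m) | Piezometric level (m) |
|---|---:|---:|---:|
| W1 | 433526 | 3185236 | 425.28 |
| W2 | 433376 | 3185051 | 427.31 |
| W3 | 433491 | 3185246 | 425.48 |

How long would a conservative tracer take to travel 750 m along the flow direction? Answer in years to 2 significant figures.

Taking W1 as reference: W2−W1 = (-150, -185, +2.03); W3−W1 = (-35, 10, +0.20).
Solve a·Δx + b·Δy = Δh: det = (-150)·10 − (-35)·(-185) = -7975.
∂h/∂x = [(+2.03)·10 − (+0.20)·(-185)] / -7975 = -0.007185
∂h/∂y = [(-150)·(+0.20) − (-35)·(+2.03)] / -7975 = -0.005147
|∇h| = √(-0.007185² + -0.005147²) = 0.008838
Seepage velocity v = K·i/n = 1.2 × 0.008838 / 0.16 = 0.06628 m/day.
t = 750 / 0.06628 = 1.132e+04 days = 31 years.

31 years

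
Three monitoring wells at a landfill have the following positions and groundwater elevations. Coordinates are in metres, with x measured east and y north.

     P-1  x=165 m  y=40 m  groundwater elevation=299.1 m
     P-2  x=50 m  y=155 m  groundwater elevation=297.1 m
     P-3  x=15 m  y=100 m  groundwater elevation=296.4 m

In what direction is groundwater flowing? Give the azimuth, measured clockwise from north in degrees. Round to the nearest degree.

267°

Differences from P-1: to P-2 (Δx, Δy, Δh) = (-115, 115, -2.0); to P-3 = (-150, 60, -2.7).
Determinant of the coordinate differences = (-115)·60 − (-150)·115 = 10350.
∂h/∂x = [(-2.0)·60 − (-2.7)·115] / 10350 = +0.01841
∂h/∂y = [(-115)·(-2.7) − (-150)·(-2.0)] / 10350 = +0.001014
Flow direction (−∇h) has components (-0.01841 E, -0.001014 N).
Azimuth = atan2(E, N) = atan2(-0.01841, -0.001014) = 266.8° ≈ 267°.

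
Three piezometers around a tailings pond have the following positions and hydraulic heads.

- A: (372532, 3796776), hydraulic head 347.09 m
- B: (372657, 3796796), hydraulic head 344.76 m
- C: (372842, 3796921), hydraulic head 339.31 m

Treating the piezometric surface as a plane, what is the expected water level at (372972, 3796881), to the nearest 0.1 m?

Differences from A: to B (Δx, Δy, Δh) = (125, 20, -2.33); to C = (310, 145, -7.78).
Determinant of the coordinate differences = 125·145 − 310·20 = 11925.
∂h/∂x = [(-2.33)·145 − (-7.78)·20] / 11925 = -0.01528
∂h/∂y = [125·(-7.78) − 310·(-2.33)] / 11925 = -0.02098
h(372972, 3796881) = 347.09 + (-0.01528)·(440) + (-0.02098)·(105) = 347.09 -6.725 -2.203 = 338.162 m.

338.2 m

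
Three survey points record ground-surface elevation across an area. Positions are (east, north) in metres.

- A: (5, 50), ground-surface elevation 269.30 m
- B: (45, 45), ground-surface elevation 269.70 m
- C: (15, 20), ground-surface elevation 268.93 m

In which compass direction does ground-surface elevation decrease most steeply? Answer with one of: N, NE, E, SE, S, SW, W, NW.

SW

With z = a·x + b·y + c and A as origin, the differences give:
  40·a + (-5)·b = +0.40
  10·a + (-30)·b = -0.37
Eliminate b (×(-30) and ×(-5), subtract): -1150·a = -13.850 → a = ∂z/∂x = +0.01204
Back-substitute: b = ∂z/∂y = +0.01635.
Steepest decrease is along −∇f = (-0.01204 E, -0.01635 N) → southwest.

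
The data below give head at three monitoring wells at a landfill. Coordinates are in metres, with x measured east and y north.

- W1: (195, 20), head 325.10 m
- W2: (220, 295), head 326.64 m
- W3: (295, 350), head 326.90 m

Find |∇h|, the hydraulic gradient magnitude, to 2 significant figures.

Taking W1 as reference: W2−W1 = (25, 275, +1.54); W3−W1 = (100, 330, +1.80).
Determinant of the coordinate differences = 25·330 − 100·275 = -19250.
∂h/∂x = [(+1.54)·330 − (+1.80)·275] / -19250 = -0.0006857
∂h/∂y = [25·(+1.80) − 100·(+1.54)] / -19250 = +0.005662
|∇h| = √(-0.0006857² + 0.005662²) = 0.005703

0.0057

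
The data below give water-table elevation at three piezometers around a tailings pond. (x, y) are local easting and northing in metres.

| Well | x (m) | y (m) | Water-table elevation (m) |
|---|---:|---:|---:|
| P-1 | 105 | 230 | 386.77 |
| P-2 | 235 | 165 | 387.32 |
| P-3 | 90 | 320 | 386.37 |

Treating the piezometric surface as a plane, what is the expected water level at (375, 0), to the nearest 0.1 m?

388.3 m

With h = a·x + b·y + c and P-1 as origin, the differences give:
  130·a + (-65)·b = +0.55
  (-15)·a + 90·b = -0.40
Eliminate b (×90 and ×(-65), subtract): 10725·a = 23.500 → a = ∂h/∂x = +0.002191
Back-substitute: b = ∂h/∂y = -0.004079.
h(375, 0) = 386.77 + (+0.002191)·(270) + (-0.004079)·(-230) = 386.77 +0.592 +0.938 = 388.300 m.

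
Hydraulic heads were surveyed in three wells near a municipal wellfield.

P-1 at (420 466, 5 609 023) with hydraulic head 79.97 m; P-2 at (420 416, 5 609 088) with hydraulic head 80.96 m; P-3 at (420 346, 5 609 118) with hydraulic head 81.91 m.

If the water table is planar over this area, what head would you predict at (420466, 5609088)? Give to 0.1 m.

80.4 m

Three-point gradient (reference P-1): Δ to P-2 = (-50, 65, +0.99), Δ to P-3 = (-120, 95, +1.94).
∂h/∂x = -0.01051, ∂h/∂y = +0.007148 (det = 3050).
h(420466, 5609088) = 79.97 + (-0.01051)·(0) + (+0.007148)·(65) = 79.97 -0.000 +0.465 = 80.435 m.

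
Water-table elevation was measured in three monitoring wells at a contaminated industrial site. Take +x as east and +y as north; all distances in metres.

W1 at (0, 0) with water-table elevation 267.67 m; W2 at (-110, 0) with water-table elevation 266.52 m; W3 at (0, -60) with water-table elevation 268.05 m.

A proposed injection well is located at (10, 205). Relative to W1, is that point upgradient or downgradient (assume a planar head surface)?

downgradient

∂h/∂x = (266.52 − 267.67) / (-110 − 0) = +0.01045
∂h/∂y = (268.05 − 267.67) / (-60 − 0) = -0.006333
Head at (10, 205) = 267.67 + (+0.01045)·(10) + (-0.006333)·(205) = 266.48 m.
That is lower than the 267.67 m at W1, so the point is downgradient.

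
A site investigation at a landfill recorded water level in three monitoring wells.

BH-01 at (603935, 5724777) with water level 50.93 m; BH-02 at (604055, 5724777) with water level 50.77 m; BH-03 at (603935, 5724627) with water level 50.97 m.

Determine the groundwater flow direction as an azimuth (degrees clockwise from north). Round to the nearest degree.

∂h/∂x = (50.77 − 50.93) / (604055 − 603935) = -0.001333
∂h/∂y = (50.97 − 50.93) / (5724627 − 5724777) = -0.0002667
Flow direction (−∇h) has components (+0.001333 E, +0.0002667 N).
Azimuth = atan2(E, N) = atan2(+0.001333, +0.0002667) = 78.7° ≈ 079°.

079°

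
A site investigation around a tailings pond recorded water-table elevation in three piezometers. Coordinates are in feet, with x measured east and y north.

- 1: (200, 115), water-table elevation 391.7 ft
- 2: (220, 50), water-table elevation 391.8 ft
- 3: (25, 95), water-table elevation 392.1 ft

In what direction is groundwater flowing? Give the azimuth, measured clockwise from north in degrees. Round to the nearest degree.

Differences from 1: to 2 (Δx, Δy, Δh) = (20, -65, +0.1); to 3 = (-175, -20, +0.4).
Determinant of the coordinate differences = 20·(-20) − (-175)·(-65) = -11775.
∂h/∂x = [(+0.1)·(-20) − (+0.4)·(-65)] / -11775 = -0.002038
∂h/∂y = [20·(+0.4) − (-175)·(+0.1)] / -11775 = -0.002166
Flow direction (−∇h) has components (+0.002038 E, +0.002166 N).
Azimuth = atan2(E, N) = atan2(+0.002038, +0.002166) = 43.3° ≈ 043°.

043°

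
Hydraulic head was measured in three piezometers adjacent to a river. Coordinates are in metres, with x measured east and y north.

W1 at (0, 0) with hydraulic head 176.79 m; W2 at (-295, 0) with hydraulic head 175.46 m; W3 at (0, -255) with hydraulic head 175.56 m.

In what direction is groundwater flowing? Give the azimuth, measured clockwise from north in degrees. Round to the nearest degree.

∂h/∂x = (175.46 − 176.79) / (-295 − 0) = +0.004508
∂h/∂y = (175.56 − 176.79) / (-255 − 0) = +0.004824
Flow direction (−∇h) has components (-0.004508 E, -0.004824 N).
Azimuth = atan2(E, N) = atan2(-0.004508, -0.004824) = 223.1° ≈ 223°.

223°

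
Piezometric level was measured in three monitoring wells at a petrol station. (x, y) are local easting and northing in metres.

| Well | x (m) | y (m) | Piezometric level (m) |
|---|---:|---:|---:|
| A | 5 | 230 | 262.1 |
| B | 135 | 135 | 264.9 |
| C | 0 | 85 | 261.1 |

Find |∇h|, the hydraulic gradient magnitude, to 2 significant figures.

0.027

Taking A as reference: B−A = (130, -95, +2.8); C−A = (-5, -145, -1.0).
Solve a·Δx + b·Δy = Δh: det = 130·(-145) − (-5)·(-95) = -19325.
∂h/∂x = [(+2.8)·(-145) − (-1.0)·(-95)] / -19325 = +0.02592
∂h/∂y = [130·(-1.0) − (-5)·(+2.8)] / -19325 = +0.006003
|∇h| = √(0.02592² + 0.006003²) = 0.02661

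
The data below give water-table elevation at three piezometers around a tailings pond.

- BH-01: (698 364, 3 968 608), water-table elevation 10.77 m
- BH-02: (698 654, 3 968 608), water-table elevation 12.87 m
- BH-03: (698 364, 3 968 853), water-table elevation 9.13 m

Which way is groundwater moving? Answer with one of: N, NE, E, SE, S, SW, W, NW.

∂h/∂x = (12.87 − 10.77) / (698654 − 698364) = +0.007241
∂h/∂y = (9.13 − 10.77) / (3968853 − 3968608) = -0.006694
Flow = −∇h = (-0.007241 east, +0.006694 north), which points northwest.

NW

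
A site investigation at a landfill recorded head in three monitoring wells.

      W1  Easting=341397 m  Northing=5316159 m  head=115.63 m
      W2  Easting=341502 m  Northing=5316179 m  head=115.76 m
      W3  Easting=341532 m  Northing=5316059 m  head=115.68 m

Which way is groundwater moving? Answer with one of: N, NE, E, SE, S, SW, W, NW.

Differences from W1: to W2 (Δx, Δy, Δh) = (105, 20, +0.13); to W3 = (135, -100, +0.05).
Solve a·Δx + b·Δy = Δh: det = 105·(-100) − 135·20 = -13200.
∂h/∂x = [(+0.13)·(-100) − (+0.05)·20] / -13200 = +0.001061
∂h/∂y = [105·(+0.05) − 135·(+0.13)] / -13200 = +0.0009318
Flow = −∇h = (-0.001061 east, -0.0009318 north), which points southwest.

SW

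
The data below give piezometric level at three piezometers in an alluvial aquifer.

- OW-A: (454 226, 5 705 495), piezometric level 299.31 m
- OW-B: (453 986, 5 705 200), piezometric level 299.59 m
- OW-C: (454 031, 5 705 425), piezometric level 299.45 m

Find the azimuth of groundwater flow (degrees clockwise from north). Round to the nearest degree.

046°

Taking OW-A as reference: OW-B−OW-A = (-240, -295, +0.28); OW-C−OW-A = (-195, -70, +0.14).
Determinant of the coordinate differences = (-240)·(-70) − (-195)·(-295) = -40725.
∂h/∂x = [(+0.28)·(-70) − (+0.14)·(-295)] / -40725 = -0.0005328
∂h/∂y = [(-240)·(+0.14) − (-195)·(+0.28)] / -40725 = -0.0005157
Flow direction (−∇h) has components (+0.0005328 E, +0.0005157 N).
Azimuth = atan2(E, N) = atan2(+0.0005328, +0.0005157) = 45.9° ≈ 046°.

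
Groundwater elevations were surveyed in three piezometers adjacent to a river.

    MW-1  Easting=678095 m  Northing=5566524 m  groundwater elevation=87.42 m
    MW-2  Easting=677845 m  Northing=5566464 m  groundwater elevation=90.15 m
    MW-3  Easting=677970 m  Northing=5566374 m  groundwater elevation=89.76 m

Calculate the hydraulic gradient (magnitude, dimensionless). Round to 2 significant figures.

0.012

With h = a·x + b·y + c and MW-1 as origin, the differences give:
  (-250)·a + (-60)·b = +2.73
  (-125)·a + (-150)·b = +2.34
Eliminate b (×(-150) and ×(-60), subtract): 30000·a = -269.100 → a = ∂h/∂x = -0.008970
Back-substitute: b = ∂h/∂y = -0.008125.
|∇h| = √(-0.008970² + -0.008125²) = 0.0121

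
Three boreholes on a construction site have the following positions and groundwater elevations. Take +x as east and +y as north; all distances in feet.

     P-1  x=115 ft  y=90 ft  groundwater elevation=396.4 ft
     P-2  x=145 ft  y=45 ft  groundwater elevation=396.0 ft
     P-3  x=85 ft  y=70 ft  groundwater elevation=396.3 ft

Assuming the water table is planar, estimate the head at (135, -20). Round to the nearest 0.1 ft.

395.5 ft

Differences from P-1: to P-2 (Δx, Δy, Δh) = (30, -45, -0.4); to P-3 = (-30, -20, -0.1).
Determinant of the coordinate differences = 30·(-20) − (-30)·(-45) = -1950.
∂h/∂x = [(-0.4)·(-20) − (-0.1)·(-45)] / -1950 = -0.001795
∂h/∂y = [30·(-0.1) − (-30)·(-0.4)] / -1950 = +0.007692
h(135, -20) = 396.4 + (-0.001795)·(20) + (+0.007692)·(-110) = 396.4 -0.036 -0.846 = 395.518 ft.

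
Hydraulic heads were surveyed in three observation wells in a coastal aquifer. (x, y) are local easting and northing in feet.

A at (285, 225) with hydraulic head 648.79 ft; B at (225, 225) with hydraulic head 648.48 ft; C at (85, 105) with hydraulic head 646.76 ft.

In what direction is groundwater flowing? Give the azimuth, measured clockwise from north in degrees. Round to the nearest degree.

Taking A as reference: B−A = (-60, 0, -0.31); C−A = (-200, -120, -2.03).
Determinant of the coordinate differences = (-60)·(-120) − (-200)·0 = 7200.
∂h/∂x = [(-0.31)·(-120) − (-2.03)·0] / 7200 = +0.005167
∂h/∂y = [(-60)·(-2.03) − (-200)·(-0.31)] / 7200 = +0.008306
Flow direction (−∇h) has components (-0.005167 E, -0.008306 N).
Azimuth = atan2(E, N) = atan2(-0.005167, -0.008306) = 211.9° ≈ 212°.

212°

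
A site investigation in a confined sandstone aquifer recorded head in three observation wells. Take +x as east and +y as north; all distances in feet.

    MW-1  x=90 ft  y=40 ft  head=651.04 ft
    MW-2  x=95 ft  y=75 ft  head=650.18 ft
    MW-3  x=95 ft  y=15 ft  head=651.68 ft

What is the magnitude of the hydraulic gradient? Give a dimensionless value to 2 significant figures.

0.025

Three-point gradient (reference MW-1): Δ to MW-2 = (5, 35, -0.86), Δ to MW-3 = (5, -25, +0.64).
∂h/∂x = +0.003000, ∂h/∂y = -0.02500 (det = -300).
|∇h| = √(0.003000² + -0.02500²) = 0.02518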